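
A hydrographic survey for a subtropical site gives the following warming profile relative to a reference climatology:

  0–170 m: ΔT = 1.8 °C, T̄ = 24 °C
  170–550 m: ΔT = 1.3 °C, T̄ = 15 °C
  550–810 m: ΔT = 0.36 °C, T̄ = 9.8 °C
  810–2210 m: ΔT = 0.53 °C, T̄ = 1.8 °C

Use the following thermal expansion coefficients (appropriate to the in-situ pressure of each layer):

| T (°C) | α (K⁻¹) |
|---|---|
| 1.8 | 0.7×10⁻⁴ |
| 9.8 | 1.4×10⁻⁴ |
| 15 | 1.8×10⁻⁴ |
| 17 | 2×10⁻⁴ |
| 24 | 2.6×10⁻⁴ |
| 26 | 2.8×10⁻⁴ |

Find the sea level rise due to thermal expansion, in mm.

Layer 1 at 24 °C → α = 2.6×10⁻⁴ K⁻¹
Layer 2 at 15 °C → α = 1.8×10⁻⁴ K⁻¹
Layer 3 at 9.8 °C → α = 1.4×10⁻⁴ K⁻¹
Layer 4 at 1.8 °C → α = 0.7×10⁻⁴ K⁻¹
2.6×10⁻⁴ × 170 × 1.8 = 0.07956 m
380 × 1.8×10⁻⁴ × 1.3 = 0.08892 m
Layer 3: 260 × 0.36 × 1.4×10⁻⁴ = 0.013104 m
810–2210 m: 0.7×10⁻⁴ × 1400 × 0.53 = 0.05194 m
Δh = 0.07956 + 0.08892 + 0.013104 + 0.05194 = 0.233524 m ≈ 234 mm

Δh = 234 mm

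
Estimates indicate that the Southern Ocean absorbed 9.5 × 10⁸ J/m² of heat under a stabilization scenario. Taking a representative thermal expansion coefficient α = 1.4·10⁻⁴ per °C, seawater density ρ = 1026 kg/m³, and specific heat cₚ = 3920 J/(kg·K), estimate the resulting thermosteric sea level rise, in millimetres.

Δh = αQ/(ρcₚ) = 1.4×10⁻⁴ × 9.5×10⁸ / (1026 × 3920) ≈ 0.033069 m

Δh = 33.1 mm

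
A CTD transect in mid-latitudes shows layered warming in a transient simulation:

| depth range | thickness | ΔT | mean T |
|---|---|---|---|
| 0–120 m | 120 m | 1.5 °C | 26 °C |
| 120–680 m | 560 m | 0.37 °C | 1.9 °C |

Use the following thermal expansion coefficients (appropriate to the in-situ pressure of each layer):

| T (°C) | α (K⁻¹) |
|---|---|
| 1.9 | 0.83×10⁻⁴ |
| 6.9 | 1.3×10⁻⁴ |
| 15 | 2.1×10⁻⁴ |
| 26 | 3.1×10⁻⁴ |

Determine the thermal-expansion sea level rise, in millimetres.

Layer 1 at 26 °C → α = 3.1×10⁻⁴ K⁻¹
Layer 2 at 1.9 °C → α = 0.83×10⁻⁴ K⁻¹
Layer 1: 3.1×10⁻⁴ × 120 × 1.5 = 0.05580 m
0.83×10⁻⁴ × 560 × 0.37 = 0.0171976 m
Δh = 0.05580 + 0.0171976 = 0.0729976 m ≈ 73 mm

Δh ≈ 73 mm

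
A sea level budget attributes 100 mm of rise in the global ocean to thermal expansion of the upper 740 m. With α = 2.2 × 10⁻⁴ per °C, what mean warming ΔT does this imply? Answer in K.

0.61 K

ΔT = Δh/(αH) = 0.1 / (2.2×10⁻⁴ × 740) ≈ 0.6143 K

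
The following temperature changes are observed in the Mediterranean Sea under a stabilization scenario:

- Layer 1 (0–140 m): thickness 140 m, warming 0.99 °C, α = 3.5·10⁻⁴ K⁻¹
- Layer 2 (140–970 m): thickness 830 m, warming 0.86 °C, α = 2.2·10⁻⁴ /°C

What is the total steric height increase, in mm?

210 mm of thermosteric rise

0–140 m: 3.5×10⁻⁴ × 140 × 0.99 = 0.04851 m
2.2×10⁻⁴ × 830 × 0.86 = 0.157036 m
Δh = 0.04851 + 0.157036 = 0.205546 m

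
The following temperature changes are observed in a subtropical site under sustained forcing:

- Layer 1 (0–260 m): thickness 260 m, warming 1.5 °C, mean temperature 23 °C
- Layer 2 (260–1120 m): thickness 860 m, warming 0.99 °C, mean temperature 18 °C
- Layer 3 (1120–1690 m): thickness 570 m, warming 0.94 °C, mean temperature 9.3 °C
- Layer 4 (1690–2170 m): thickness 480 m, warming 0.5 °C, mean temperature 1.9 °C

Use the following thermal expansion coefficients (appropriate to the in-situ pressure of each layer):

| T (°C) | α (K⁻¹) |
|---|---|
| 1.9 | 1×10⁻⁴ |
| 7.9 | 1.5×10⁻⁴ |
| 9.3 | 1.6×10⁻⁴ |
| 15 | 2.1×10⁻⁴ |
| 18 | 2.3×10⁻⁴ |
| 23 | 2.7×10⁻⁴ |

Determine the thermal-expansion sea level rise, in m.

Layer 1 at 23 °C → α = 2.7×10⁻⁴ K⁻¹
Layer 2 at 18 °C → α = 2.3×10⁻⁴ K⁻¹
Layer 3 at 9.3 °C → α = 1.6×10⁻⁴ K⁻¹
Layer 4 at 1.9 °C → α = 1×10⁻⁴ K⁻¹
260 × 1.5 × 2.7×10⁻⁴ = 0.10530 m
Layer 2: 2.3×10⁻⁴ × 860 × 0.99 = 0.195822 m
0.94 × 570 × 1.6×10⁻⁴ = 0.085728 m
0.5 × 1×10⁻⁴ × 480 = 0.02400 m
Δh = 0.10530 + 0.195822 + 0.085728 + 0.02400 = 0.41085 m ≈ 0.411 m

Δh ≈ 0.411 m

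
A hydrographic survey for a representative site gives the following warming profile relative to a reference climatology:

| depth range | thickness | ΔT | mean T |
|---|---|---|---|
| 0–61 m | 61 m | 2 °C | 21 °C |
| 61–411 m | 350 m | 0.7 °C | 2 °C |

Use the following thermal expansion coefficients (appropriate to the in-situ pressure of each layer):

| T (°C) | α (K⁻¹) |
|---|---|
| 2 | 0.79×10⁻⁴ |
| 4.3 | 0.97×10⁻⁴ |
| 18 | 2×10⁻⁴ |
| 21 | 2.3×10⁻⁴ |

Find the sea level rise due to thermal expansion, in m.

Layer 1 at 21 °C → α = 2.3×10⁻⁴ K⁻¹
Layer 2 at 2 °C → α = 0.79×10⁻⁴ K⁻¹
0–61 m: 2 × 2.3×10⁻⁴ × 61 = 0.02806 m
0.7 × 0.79×10⁻⁴ × 350 = 0.019355 m
Δh = 0.02806 + 0.019355 = 0.047415 m

about 0.047 m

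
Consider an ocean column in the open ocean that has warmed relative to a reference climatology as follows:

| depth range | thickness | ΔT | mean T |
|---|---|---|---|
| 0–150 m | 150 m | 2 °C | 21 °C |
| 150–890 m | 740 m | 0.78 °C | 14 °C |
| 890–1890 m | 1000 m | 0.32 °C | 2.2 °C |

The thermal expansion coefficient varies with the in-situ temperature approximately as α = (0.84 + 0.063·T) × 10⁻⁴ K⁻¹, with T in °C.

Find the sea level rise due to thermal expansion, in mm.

Layer 1: α = (0.84 + 0.063×21)×10⁻⁴ = 2.163×10⁻⁴ K⁻¹
Layer 2: α = (0.84 + 0.063×14)×10⁻⁴ = 1.722×10⁻⁴ K⁻¹
Layer 3: α = (0.84 + 0.063×2.2)×10⁻⁴ = 0.9786×10⁻⁴ K⁻¹
Layer 1: 2 × 2.163×10⁻⁴ × 150 = 0.06489 m
150–890 m: 740 × 0.78 × 1.722×10⁻⁴ = 0.09939384 m
890–1890 m: 1000 × 0.9786×10⁻⁴ × 0.32 = 0.0313152 m
Δh = 0.06489 + 0.09939384 + 0.0313152 = 0.19559904 m

200 mm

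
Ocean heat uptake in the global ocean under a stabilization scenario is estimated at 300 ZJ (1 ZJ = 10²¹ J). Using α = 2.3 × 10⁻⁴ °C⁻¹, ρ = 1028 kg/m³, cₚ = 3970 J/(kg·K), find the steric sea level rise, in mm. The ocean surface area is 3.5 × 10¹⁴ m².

48.3 mm of thermosteric rise

Per unit area: Q = 300×10²¹ / (3.5×10¹⁴) ≈ 8.571×10⁸ J/m²
Δh = αQ/(ρcₚ) = 2.3×10⁻⁴ × 8.571×10⁸ / (1028 × 3970) ≈ 0.048303 m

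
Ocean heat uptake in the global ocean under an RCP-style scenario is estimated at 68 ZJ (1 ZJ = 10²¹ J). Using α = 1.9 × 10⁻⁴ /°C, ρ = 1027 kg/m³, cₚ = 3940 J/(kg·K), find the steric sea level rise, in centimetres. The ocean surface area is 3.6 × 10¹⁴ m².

Δh ≈ 0.89 cm

Per unit area: Q = 68×10²¹ / (3.6×10¹⁴) ≈ 1.889×10⁸ J/m²
Δh = αQ/(ρcₚ) = 1.9×10⁻⁴ × 1.889×10⁸ / (1027 × 3940) ≈ 0.0088699 m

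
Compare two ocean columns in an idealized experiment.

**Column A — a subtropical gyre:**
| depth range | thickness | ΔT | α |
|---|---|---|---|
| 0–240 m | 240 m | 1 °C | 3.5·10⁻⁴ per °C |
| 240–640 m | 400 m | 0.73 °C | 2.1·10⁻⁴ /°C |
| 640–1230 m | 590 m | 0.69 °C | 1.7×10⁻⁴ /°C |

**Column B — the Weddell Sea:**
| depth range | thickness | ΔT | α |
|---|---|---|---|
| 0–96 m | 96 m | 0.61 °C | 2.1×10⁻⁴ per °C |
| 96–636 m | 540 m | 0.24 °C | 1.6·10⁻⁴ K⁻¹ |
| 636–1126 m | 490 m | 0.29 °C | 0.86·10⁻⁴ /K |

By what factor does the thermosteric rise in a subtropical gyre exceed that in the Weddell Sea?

A Layer 1: 1 × 3.5×10⁻⁴ × 240 = 0.08400 m
A 240–640 m: 400 × 0.73 × 2.1×10⁻⁴ = 0.06132 m
A 1.7×10⁻⁴ × 0.69 × 590 = 0.069207 m
A total: 0.214527 m
B 2.1×10⁻⁴ × 96 × 0.61 = 0.0122976 m
B 540 × 0.24 × 1.6×10⁻⁴ = 0.020736 m
B Layer 3: 0.86×10⁻⁴ × 490 × 0.29 = 0.0122206 m
B total: 0.0452542 m
Ratio: 0.214527 / 0.0452542 ≈ 4.740

a factor of 4.7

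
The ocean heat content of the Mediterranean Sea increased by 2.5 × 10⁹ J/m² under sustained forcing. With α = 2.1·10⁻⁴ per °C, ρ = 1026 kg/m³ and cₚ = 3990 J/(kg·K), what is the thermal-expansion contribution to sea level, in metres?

Δh ≈ 0.13 m

Δh = αQ/(ρcₚ) = 2.1×10⁻⁴ × 2.5×10⁹ / (1026 × 3990) ≈ 0.12824 m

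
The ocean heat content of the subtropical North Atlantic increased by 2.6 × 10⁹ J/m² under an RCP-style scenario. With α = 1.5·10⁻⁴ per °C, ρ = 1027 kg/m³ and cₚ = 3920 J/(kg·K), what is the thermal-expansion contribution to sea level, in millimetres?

Δh = αQ/(ρcₚ) = 1.5×10⁻⁴ × 2.6×10⁹ / (1027 × 3920) ≈ 0.096874 m

Δh ≈ 96.9 mm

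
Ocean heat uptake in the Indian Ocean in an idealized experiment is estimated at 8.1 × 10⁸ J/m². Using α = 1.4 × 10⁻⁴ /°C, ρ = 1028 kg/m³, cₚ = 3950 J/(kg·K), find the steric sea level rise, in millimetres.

Δh = αQ/(ρcₚ) = 1.4×10⁻⁴ × 8.1×10⁸ / (1028 × 3950) ≈ 0.027927 m

Δh = 28 mm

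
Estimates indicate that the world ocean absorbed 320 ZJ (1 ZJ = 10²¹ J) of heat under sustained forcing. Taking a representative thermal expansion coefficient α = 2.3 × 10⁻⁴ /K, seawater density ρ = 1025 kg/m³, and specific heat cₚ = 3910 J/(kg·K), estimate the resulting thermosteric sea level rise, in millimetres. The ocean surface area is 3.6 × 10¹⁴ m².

Δh = 51 mm

Per unit area: Q = 320×10²¹ / (3.6×10¹⁴) ≈ 8.889×10⁸ J/m²
Δh = αQ/(ρcₚ) = 2.3×10⁻⁴ × 8.889×10⁸ / (1025 × 3910) ≈ 0.051013 m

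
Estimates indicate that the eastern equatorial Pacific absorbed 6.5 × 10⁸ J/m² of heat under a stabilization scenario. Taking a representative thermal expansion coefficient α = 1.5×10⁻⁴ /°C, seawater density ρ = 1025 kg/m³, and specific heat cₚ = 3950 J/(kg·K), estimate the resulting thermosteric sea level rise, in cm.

Δh ≈ 2.41 cm

Δh = αQ/(ρcₚ) = 1.5×10⁻⁴ × 6.5×10⁸ / (1025 × 3950) ≈ 0.024082 m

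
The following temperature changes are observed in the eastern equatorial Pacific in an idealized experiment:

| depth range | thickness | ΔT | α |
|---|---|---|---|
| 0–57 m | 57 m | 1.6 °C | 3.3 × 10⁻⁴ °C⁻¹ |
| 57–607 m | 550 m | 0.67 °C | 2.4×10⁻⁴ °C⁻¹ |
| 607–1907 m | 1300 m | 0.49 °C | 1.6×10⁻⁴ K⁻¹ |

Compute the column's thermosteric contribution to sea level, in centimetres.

57 × 1.6 × 3.3×10⁻⁴ = 0.030096 m
57–607 m: 0.67 × 550 × 2.4×10⁻⁴ = 0.08844 m
1.6×10⁻⁴ × 0.49 × 1300 = 0.10192 m
Δh = 0.030096 + 0.08844 + 0.10192 = 0.220456 m

about 22.0 cm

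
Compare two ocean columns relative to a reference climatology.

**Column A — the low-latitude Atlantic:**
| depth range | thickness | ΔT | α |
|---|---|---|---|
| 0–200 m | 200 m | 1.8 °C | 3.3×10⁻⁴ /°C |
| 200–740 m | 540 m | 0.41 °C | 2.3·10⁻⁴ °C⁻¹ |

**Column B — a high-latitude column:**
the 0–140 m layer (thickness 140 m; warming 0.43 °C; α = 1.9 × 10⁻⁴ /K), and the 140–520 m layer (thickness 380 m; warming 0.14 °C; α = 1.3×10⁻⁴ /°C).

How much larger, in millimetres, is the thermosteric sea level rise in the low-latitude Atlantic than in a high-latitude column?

150 mm larger

A 200 × 1.8 × 3.3×10⁻⁴ = 0.11880 m
A Layer 2: 2.3×10⁻⁴ × 540 × 0.41 = 0.050922 m
A total: 0.169722 m
B 1.9×10⁻⁴ × 0.43 × 140 = 0.011438 m
B 1.3×10⁻⁴ × 0.14 × 380 = 0.006916 m
B total: 0.018354 m
Difference: 0.169722 − 0.018354 = 0.151368 m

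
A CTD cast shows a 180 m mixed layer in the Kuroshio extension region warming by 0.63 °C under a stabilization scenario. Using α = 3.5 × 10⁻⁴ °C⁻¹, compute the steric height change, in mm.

Δh ≈ 40 mm

Δh = αΔT·H = 3.5×10⁻⁴ × 0.63 × 180 = 0.03969 m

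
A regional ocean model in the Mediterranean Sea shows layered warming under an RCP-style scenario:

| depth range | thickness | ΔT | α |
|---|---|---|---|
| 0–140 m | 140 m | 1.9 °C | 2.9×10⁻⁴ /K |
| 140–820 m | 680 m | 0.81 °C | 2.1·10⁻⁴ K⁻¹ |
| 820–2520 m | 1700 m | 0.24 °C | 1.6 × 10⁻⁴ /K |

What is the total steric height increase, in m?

0–140 m: 2.9×10⁻⁴ × 1.9 × 140 = 0.07714 m
Layer 2: 2.1×10⁻⁴ × 0.81 × 680 = 0.115668 m
820–2520 m: 0.24 × 1700 × 1.6×10⁻⁴ = 0.06528 m
Δh = 0.07714 + 0.115668 + 0.06528 = 0.258088 m ≈ 0.258 m

about 0.258 m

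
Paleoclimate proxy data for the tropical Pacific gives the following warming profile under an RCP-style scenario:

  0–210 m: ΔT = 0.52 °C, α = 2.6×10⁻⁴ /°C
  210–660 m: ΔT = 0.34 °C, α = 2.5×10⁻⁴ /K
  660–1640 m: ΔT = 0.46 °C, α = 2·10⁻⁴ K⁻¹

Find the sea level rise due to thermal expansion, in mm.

0–210 m: 0.52 × 210 × 2.6×10⁻⁴ = 0.028392 m
210–660 m: 0.34 × 450 × 2.5×10⁻⁴ = 0.03825 m
2×10⁻⁴ × 0.46 × 980 = 0.09016 m
Δh = 0.028392 + 0.03825 + 0.09016 = 0.156802 m

157 mm of thermosteric rise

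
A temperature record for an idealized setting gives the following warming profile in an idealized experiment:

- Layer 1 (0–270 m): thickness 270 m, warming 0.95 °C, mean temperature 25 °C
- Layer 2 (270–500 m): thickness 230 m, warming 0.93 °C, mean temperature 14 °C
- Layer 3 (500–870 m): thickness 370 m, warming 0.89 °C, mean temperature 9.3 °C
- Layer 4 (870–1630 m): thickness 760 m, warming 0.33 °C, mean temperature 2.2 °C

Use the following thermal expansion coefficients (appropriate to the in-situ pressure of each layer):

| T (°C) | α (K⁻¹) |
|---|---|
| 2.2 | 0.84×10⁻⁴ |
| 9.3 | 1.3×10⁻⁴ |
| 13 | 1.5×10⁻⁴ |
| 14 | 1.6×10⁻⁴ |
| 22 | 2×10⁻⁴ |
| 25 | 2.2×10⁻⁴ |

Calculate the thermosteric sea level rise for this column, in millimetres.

Layer 1 at 25 °C → α = 2.2×10⁻⁴ K⁻¹
Layer 2 at 14 °C → α = 1.6×10⁻⁴ K⁻¹
Layer 3 at 9.3 °C → α = 1.3×10⁻⁴ K⁻¹
Layer 4 at 2.2 °C → α = 0.84×10⁻⁴ K⁻¹
Layer 1: 0.95 × 270 × 2.2×10⁻⁴ = 0.05643 m
1.6×10⁻⁴ × 230 × 0.93 = 0.034224 m
Layer 3: 1.3×10⁻⁴ × 0.89 × 370 = 0.042809 m
Layer 4: 760 × 0.84×10⁻⁴ × 0.33 = 0.0210672 m
Δh = 0.05643 + 0.034224 + 0.042809 + 0.0210672 = 0.1545302 m ≈ 155 mm

Δh = 155 mm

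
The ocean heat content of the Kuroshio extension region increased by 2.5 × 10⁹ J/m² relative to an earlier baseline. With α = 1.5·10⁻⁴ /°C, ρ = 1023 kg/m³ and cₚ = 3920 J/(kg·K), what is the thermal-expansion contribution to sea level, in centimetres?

Δh = αQ/(ρcₚ) = 1.5×10⁻⁴ × 2.5×10⁹ / (1023 × 3920) ≈ 0.093512 m

about 9.35 cm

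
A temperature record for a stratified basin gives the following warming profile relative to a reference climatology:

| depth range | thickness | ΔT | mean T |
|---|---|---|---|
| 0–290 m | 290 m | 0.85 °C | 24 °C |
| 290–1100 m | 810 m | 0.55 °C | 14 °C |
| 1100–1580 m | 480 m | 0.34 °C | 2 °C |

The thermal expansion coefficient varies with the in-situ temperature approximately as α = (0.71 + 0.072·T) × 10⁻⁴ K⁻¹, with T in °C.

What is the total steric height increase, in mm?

Layer 1: α = (0.71 + 0.072×24)×10⁻⁴ = 2.438×10⁻⁴ K⁻¹
Layer 2: α = (0.71 + 0.072×14)×10⁻⁴ = 1.718×10⁻⁴ K⁻¹
Layer 3: α = (0.71 + 0.072×2)×10⁻⁴ = 0.854×10⁻⁴ K⁻¹
0–290 m: 2.438×10⁻⁴ × 0.85 × 290 = 0.0600967 m
290–1100 m: 1.718×10⁻⁴ × 0.55 × 810 = 0.0765369 m
Layer 3: 0.34 × 0.854×10⁻⁴ × 480 = 0.01393728 m
Δh = 0.0600967 + 0.0765369 + 0.01393728 = 0.15057088 m ≈ 151 mm

about 151 mm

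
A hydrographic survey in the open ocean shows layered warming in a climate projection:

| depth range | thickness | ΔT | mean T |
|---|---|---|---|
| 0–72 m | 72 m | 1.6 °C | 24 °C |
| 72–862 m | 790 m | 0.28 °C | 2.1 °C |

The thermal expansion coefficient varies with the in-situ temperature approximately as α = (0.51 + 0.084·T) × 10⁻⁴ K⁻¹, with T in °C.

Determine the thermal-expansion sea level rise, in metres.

about 0.0443 m

Layer 1: α = (0.51 + 0.084×24)×10⁻⁴ = 2.526×10⁻⁴ K⁻¹
Layer 2: α = (0.51 + 0.084×2.1)×10⁻⁴ = 0.6864×10⁻⁴ K⁻¹
Layer 1: 1.6 × 2.526×10⁻⁴ × 72 = 0.02909952 m
0.6864×10⁻⁴ × 0.28 × 790 = 0.015183168 m
Δh = 0.02909952 + 0.015183168 = 0.044282688 m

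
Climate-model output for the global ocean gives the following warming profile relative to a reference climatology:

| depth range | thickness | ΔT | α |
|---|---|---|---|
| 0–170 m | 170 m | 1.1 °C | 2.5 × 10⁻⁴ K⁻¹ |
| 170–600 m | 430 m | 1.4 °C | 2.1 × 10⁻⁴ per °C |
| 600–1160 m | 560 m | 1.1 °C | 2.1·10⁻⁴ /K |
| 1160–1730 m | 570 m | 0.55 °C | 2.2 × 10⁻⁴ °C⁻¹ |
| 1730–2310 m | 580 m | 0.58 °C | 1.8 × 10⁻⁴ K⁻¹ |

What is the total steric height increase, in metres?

about 0.432 m

Layer 1: 170 × 2.5×10⁻⁴ × 1.1 = 0.04675 m
170–600 m: 2.1×10⁻⁴ × 1.4 × 430 = 0.12642 m
600–1160 m: 1.1 × 560 × 2.1×10⁻⁴ = 0.12936 m
Layer 4: 2.2×10⁻⁴ × 0.55 × 570 = 0.06897 m
Layer 5: 1.8×10⁻⁴ × 580 × 0.58 = 0.060552 m
Δh = 0.04675 + 0.12642 + 0.12936 + 0.06897 + 0.060552 = 0.432052 m ≈ 0.432 m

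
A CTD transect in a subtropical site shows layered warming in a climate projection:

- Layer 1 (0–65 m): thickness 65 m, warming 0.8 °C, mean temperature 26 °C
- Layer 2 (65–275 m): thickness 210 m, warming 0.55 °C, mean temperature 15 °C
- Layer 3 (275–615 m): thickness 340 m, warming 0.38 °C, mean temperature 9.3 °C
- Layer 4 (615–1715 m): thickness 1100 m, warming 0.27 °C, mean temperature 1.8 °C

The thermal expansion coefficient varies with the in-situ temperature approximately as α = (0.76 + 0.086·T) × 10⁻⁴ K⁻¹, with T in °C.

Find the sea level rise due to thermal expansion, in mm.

86.6 mm

Layer 1: α = (0.76 + 0.086×26)×10⁻⁴ = 2.996×10⁻⁴ K⁻¹
Layer 2: α = (0.76 + 0.086×15)×10⁻⁴ = 2.05×10⁻⁴ K⁻¹
Layer 3: α = (0.76 + 0.086×9.3)×10⁻⁴ = 1.5598×10⁻⁴ K⁻¹
Layer 4: α = (0.76 + 0.086×1.8)×10⁻⁴ = 0.9148×10⁻⁴ K⁻¹
0.8 × 2.996×10⁻⁴ × 65 = 0.0155792 m
0.55 × 210 × 2.05×10⁻⁴ = 0.0236775 m
275–615 m: 1.5598×10⁻⁴ × 340 × 0.38 = 0.020152616 m
615–1715 m: 0.9148×10⁻⁴ × 1100 × 0.27 = 0.02716956 m
Δh = 0.0155792 + 0.0236775 + 0.020152616 + 0.02716956 = 0.086578876 m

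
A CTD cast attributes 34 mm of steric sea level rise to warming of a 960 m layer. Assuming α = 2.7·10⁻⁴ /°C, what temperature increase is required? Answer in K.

ΔT = Δh/(αH) = 0.034 / (2.7×10⁻⁴ × 960) ≈ 0.1312 K

0.131 K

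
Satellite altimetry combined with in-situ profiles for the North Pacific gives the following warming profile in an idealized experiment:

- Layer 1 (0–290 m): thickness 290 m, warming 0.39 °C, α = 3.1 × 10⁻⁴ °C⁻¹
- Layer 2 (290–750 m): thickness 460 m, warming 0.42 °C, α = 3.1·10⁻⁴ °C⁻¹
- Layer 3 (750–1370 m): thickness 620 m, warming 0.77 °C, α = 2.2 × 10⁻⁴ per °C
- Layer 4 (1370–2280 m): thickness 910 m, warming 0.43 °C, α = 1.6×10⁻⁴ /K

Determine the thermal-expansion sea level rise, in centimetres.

290 × 0.39 × 3.1×10⁻⁴ = 0.035061 m
3.1×10⁻⁴ × 460 × 0.42 = 0.059892 m
Layer 3: 620 × 0.77 × 2.2×10⁻⁴ = 0.105028 m
1370–2280 m: 0.43 × 1.6×10⁻⁴ × 910 = 0.062608 m
Δh = 0.035061 + 0.059892 + 0.105028 + 0.062608 = 0.262589 m

26 cm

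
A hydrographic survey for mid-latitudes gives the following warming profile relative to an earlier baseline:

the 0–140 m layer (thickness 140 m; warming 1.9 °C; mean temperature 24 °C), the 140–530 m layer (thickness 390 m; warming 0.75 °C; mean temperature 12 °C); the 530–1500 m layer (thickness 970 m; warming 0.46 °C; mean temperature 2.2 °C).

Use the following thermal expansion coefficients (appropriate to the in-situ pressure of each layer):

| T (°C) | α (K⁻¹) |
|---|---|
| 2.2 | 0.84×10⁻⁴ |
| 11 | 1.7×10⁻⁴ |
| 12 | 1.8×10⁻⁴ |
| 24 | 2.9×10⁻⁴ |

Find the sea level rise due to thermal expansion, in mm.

170 mm of thermosteric rise

Layer 1 at 24 °C → α = 2.9×10⁻⁴ K⁻¹
Layer 2 at 12 °C → α = 1.8×10⁻⁴ K⁻¹
Layer 3 at 2.2 °C → α = 0.84×10⁻⁴ K⁻¹
Layer 1: 2.9×10⁻⁴ × 1.9 × 140 = 0.07714 m
140–530 m: 1.8×10⁻⁴ × 0.75 × 390 = 0.05265 m
530–1500 m: 0.46 × 0.84×10⁻⁴ × 970 = 0.0374808 m
Δh = 0.07714 + 0.05265 + 0.0374808 = 0.1672708 m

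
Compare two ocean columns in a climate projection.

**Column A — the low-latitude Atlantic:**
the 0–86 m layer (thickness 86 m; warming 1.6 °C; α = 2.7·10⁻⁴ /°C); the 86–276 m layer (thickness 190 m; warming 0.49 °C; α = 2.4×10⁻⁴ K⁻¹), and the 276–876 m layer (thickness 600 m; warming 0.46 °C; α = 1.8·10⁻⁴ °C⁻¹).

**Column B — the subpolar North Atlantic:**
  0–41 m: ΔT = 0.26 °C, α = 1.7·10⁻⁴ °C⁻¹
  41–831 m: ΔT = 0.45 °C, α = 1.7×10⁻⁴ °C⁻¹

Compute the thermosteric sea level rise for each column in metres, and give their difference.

A Layer 1: 86 × 1.6 × 2.7×10⁻⁴ = 0.037152 m
A Layer 2: 190 × 0.49 × 2.4×10⁻⁴ = 0.022344 m
A 1.8×10⁻⁴ × 0.46 × 600 = 0.04968 m
A total: 0.109176 m
B 0–41 m: 1.7×10⁻⁴ × 41 × 0.26 = 0.0018122 m
B 41–831 m: 790 × 1.7×10⁻⁴ × 0.45 = 0.060435 m
B total: 0.0622472 m
Difference: 0.109176 − 0.0622472 = 0.0469288 m

Δh_A ≈ 0.11 m, Δh_B ≈ 0.062 m; difference ≈ 0.047 m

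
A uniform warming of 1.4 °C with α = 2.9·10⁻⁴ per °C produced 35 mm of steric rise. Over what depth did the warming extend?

H ≈ 86.2 m

H = Δh/(αΔT) = 0.035 / (2.9×10⁻⁴ × 1.4) ≈ 86.21 m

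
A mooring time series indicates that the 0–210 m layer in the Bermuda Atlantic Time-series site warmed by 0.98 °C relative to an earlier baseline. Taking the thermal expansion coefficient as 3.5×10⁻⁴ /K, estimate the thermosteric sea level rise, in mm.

Δh = 72.0 mm

Δh = αΔT·H = 3.5×10⁻⁴ × 0.98 × 210 = 0.07203 m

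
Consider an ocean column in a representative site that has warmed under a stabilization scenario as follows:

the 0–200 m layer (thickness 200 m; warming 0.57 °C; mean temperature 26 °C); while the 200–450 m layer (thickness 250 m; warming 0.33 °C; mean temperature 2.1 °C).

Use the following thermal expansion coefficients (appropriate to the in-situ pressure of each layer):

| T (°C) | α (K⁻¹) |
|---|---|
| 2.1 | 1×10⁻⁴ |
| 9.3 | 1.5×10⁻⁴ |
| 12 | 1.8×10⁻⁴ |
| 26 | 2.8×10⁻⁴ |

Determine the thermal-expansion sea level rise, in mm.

40.2 mm of thermosteric rise

Layer 1 at 26 °C → α = 2.8×10⁻⁴ K⁻¹
Layer 2 at 2.1 °C → α = 1×10⁻⁴ K⁻¹
0.57 × 2.8×10⁻⁴ × 200 = 0.03192 m
Layer 2: 1×10⁻⁴ × 0.33 × 250 = 0.00825 m
Δh = 0.03192 + 0.00825 = 0.04017 m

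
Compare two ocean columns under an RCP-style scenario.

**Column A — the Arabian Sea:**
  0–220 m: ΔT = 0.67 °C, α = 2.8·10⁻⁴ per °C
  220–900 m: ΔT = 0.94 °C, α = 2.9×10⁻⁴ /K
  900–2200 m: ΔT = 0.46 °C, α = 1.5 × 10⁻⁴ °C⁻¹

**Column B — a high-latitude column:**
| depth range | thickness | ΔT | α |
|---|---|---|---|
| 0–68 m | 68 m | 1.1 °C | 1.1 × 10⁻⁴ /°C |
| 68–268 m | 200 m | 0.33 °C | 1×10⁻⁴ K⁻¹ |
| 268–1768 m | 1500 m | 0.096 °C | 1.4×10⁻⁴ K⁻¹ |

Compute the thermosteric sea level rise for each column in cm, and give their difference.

A: 31.6 cm; B: 3.50 cm; difference 28.1 cm

A Layer 1: 2.8×10⁻⁴ × 0.67 × 220 = 0.041272 m
A 2.9×10⁻⁴ × 680 × 0.94 = 0.185368 m
A 900–2200 m: 0.46 × 1.5×10⁻⁴ × 1300 = 0.08970 m
A total: 0.31634 m
B 1.1 × 68 × 1.1×10⁻⁴ = 0.008228 m
B Layer 2: 200 × 0.33 × 1×10⁻⁴ = 0.00660 m
B 1500 × 1.4×10⁻⁴ × 0.096 = 0.02016 m
B total: 0.034988 m
Difference: 0.31634 − 0.034988 = 0.281352 m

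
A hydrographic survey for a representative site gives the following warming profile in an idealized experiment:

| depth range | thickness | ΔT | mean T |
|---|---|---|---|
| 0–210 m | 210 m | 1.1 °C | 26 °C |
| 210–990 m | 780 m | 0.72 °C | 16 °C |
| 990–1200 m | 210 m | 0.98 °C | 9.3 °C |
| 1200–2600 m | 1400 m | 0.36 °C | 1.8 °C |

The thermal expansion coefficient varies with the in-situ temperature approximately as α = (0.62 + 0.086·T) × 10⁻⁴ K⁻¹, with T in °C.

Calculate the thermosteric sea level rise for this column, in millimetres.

Layer 1: α = (0.62 + 0.086×26)×10⁻⁴ = 2.856×10⁻⁴ K⁻¹
Layer 2: α = (0.62 + 0.086×16)×10⁻⁴ = 1.996×10⁻⁴ K⁻¹
Layer 3: α = (0.62 + 0.086×9.3)×10⁻⁴ = 1.4198×10⁻⁴ K⁻¹
Layer 4: α = (0.62 + 0.086×1.8)×10⁻⁴ = 0.7748×10⁻⁴ K⁻¹
0–210 m: 1.1 × 210 × 2.856×10⁻⁴ = 0.0659736 m
210–990 m: 0.72 × 780 × 1.996×10⁻⁴ = 0.11209536 m
Layer 3: 210 × 1.4198×10⁻⁴ × 0.98 = 0.029219484 m
Layer 4: 1400 × 0.7748×10⁻⁴ × 0.36 = 0.03904992 m
Δh = 0.0659736 + 0.11209536 + 0.029219484 + 0.03904992 = 0.246338364 m

about 246 mm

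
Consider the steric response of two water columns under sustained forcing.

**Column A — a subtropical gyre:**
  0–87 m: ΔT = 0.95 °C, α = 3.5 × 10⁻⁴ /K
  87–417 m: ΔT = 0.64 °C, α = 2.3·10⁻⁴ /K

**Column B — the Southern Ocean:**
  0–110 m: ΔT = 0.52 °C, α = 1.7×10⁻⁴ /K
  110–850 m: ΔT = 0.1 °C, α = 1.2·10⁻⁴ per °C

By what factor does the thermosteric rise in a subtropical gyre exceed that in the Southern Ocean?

A 87 × 3.5×10⁻⁴ × 0.95 = 0.0289275 m
A 0.64 × 2.3×10⁻⁴ × 330 = 0.048576 m
A total: 0.0775035 m
B 110 × 0.52 × 1.7×10⁻⁴ = 0.009724 m
B Layer 2: 1.2×10⁻⁴ × 740 × 0.1 = 0.00888 m
B total: 0.018604 m
Ratio: 0.0775035 / 0.018604 ≈ 4.166

≈ 4.2×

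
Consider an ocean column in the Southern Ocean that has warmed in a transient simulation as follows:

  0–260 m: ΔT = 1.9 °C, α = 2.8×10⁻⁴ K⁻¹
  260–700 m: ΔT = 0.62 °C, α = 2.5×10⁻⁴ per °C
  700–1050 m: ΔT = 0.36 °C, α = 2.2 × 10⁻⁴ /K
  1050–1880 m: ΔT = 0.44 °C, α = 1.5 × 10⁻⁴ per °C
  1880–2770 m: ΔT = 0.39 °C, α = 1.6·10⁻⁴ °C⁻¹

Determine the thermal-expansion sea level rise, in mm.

Δh ≈ 345 mm

Layer 1: 1.9 × 260 × 2.8×10⁻⁴ = 0.13832 m
440 × 0.62 × 2.5×10⁻⁴ = 0.06820 m
Layer 3: 2.2×10⁻⁴ × 0.36 × 350 = 0.02772 m
1.5×10⁻⁴ × 0.44 × 830 = 0.05478 m
0.39 × 1.6×10⁻⁴ × 890 = 0.055536 m
Δh = 0.13832 + 0.06820 + 0.02772 + 0.05478 + 0.055536 = 0.344556 m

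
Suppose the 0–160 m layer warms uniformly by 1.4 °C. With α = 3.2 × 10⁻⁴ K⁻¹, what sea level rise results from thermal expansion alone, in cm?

7.17 cm

Δh = αΔT·H = 3.2×10⁻⁴ × 1.4 × 160 = 0.07168 m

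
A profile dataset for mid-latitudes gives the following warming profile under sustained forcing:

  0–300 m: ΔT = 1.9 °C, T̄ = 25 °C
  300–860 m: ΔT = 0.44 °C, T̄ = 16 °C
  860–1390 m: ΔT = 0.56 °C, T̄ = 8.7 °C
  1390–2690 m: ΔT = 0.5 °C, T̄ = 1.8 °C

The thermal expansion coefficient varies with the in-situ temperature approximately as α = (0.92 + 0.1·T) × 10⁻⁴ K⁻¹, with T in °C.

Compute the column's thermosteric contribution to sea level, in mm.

about 382 mm

Layer 1: α = (0.92 + 0.1×25)×10⁻⁴ = 3.42×10⁻⁴ K⁻¹
Layer 2: α = (0.92 + 0.1×16)×10⁻⁴ = 2.52×10⁻⁴ K⁻¹
Layer 3: α = (0.92 + 0.1×8.7)×10⁻⁴ = 1.79×10⁻⁴ K⁻¹
Layer 4: α = (0.92 + 0.1×1.8)×10⁻⁴ = 1.1×10⁻⁴ K⁻¹
Layer 1: 3.42×10⁻⁴ × 300 × 1.9 = 0.19494 m
0.44 × 560 × 2.52×10⁻⁴ = 0.0620928 m
0.56 × 530 × 1.79×10⁻⁴ = 0.0531272 m
0.5 × 1.1×10⁻⁴ × 1300 = 0.07150 m
Δh = 0.19494 + 0.0620928 + 0.0531272 + 0.07150 = 0.38166 m ≈ 382 mm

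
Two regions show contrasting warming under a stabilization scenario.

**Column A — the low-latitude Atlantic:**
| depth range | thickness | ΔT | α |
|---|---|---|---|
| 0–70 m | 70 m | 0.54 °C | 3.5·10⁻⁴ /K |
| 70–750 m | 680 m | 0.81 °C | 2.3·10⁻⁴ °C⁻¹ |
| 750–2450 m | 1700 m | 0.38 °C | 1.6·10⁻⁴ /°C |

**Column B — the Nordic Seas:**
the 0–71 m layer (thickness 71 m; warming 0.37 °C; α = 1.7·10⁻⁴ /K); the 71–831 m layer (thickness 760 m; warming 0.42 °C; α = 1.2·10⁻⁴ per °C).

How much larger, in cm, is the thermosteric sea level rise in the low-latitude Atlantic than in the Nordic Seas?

20 cm

A Layer 1: 0.54 × 3.5×10⁻⁴ × 70 = 0.01323 m
A 2.3×10⁻⁴ × 680 × 0.81 = 0.126684 m
A 750–2450 m: 1.6×10⁻⁴ × 1700 × 0.38 = 0.10336 m
A total: 0.243274 m
B 0–71 m: 0.37 × 71 × 1.7×10⁻⁴ = 0.0044659 m
B 0.42 × 1.2×10⁻⁴ × 760 = 0.038304 m
B total: 0.0427699 m
Difference: 0.243274 − 0.0427699 = 0.2005041 m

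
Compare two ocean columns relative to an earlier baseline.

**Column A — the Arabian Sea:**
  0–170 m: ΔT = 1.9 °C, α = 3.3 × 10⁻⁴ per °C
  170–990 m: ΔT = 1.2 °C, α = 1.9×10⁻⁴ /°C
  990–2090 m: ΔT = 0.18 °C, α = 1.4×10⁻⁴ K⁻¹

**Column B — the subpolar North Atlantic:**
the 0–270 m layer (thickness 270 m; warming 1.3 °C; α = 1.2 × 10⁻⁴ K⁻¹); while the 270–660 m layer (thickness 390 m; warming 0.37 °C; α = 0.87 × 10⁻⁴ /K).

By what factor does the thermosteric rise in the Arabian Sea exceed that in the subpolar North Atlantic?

a factor of 5.88

A 3.3×10⁻⁴ × 1.9 × 170 = 0.10659 m
A 820 × 1.9×10⁻⁴ × 1.2 = 0.18696 m
A 990–2090 m: 1100 × 1.4×10⁻⁴ × 0.18 = 0.02772 m
A total: 0.32127 m
B Layer 1: 1.2×10⁻⁴ × 270 × 1.3 = 0.04212 m
B Layer 2: 0.87×10⁻⁴ × 390 × 0.37 = 0.0125541 m
B total: 0.0546741 m
Ratio: 0.32127 / 0.0546741 ≈ 5.876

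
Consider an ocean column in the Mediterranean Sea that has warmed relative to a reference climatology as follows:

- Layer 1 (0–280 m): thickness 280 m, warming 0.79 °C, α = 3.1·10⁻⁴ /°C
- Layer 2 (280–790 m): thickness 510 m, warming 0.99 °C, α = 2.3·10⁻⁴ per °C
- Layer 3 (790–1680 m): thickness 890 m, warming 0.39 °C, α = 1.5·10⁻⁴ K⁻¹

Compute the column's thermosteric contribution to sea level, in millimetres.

3.1×10⁻⁴ × 280 × 0.79 = 0.068572 m
280–790 m: 510 × 0.99 × 2.3×10⁻⁴ = 0.116127 m
790–1680 m: 1.5×10⁻⁴ × 890 × 0.39 = 0.052065 m
Δh = 0.068572 + 0.116127 + 0.052065 = 0.236764 m

Δh = 240 mm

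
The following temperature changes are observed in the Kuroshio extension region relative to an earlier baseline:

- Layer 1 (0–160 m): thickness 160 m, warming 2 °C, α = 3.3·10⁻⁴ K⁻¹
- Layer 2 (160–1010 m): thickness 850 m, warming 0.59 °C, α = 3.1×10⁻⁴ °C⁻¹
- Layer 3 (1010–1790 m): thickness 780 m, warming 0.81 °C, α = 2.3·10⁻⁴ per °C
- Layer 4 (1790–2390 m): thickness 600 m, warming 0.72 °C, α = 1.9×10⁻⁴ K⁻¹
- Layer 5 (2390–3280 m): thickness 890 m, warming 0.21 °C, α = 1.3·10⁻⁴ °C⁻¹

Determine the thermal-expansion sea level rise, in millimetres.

Layer 1: 2 × 160 × 3.3×10⁻⁴ = 0.10560 m
160–1010 m: 3.1×10⁻⁴ × 850 × 0.59 = 0.155465 m
Layer 3: 780 × 0.81 × 2.3×10⁻⁴ = 0.145314 m
Layer 4: 1.9×10⁻⁴ × 600 × 0.72 = 0.08208 m
2390–3280 m: 890 × 1.3×10⁻⁴ × 0.21 = 0.024297 m
Δh = 0.10560 + 0.155465 + 0.145314 + 0.08208 + 0.024297 = 0.512756 m ≈ 513 mm

513 mm of thermosteric rise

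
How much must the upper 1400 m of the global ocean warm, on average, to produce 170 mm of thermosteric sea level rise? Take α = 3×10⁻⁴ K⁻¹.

ΔT = Δh/(αH) = 0.17 / (3×10⁻⁴ × 1400) ≈ 0.4048 K

0.405 K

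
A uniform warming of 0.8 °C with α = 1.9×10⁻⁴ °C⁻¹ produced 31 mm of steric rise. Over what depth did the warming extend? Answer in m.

about 204 m

H = Δh/(αΔT) = 0.031 / (1.9×10⁻⁴ × 0.8) ≈ 203.9 m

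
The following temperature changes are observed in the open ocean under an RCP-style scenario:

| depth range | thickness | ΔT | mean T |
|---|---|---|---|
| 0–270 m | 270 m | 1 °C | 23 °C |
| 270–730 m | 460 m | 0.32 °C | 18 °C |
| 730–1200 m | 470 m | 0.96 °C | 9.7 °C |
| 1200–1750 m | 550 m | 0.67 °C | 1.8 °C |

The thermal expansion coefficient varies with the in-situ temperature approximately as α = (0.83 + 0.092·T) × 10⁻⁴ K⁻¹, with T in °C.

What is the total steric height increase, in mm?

Layer 1: α = (0.83 + 0.092×23)×10⁻⁴ = 2.946×10⁻⁴ K⁻¹
Layer 2: α = (0.83 + 0.092×18)×10⁻⁴ = 2.486×10⁻⁴ K⁻¹
Layer 3: α = (0.83 + 0.092×9.7)×10⁻⁴ = 1.7224×10⁻⁴ K⁻¹
Layer 4: α = (0.83 + 0.092×1.8)×10⁻⁴ = 0.9956×10⁻⁴ K⁻¹
Layer 1: 270 × 2.946×10⁻⁴ × 1 = 0.079542 m
0.32 × 2.486×10⁻⁴ × 460 = 0.03659392 m
730–1200 m: 470 × 1.7224×10⁻⁴ × 0.96 = 0.077714688 m
Layer 4: 0.67 × 0.9956×10⁻⁴ × 550 = 0.03668786 m
Δh = 0.079542 + 0.03659392 + 0.077714688 + 0.03668786 = 0.230538468 m

230 mm of thermosteric rise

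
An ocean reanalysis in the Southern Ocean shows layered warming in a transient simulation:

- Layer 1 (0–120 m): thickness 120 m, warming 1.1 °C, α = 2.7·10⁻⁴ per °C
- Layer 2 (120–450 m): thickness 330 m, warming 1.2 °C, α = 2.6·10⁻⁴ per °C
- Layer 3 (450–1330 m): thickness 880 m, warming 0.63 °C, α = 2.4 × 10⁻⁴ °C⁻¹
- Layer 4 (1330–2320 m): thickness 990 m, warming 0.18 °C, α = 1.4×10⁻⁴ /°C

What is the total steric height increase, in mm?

120 × 2.7×10⁻⁴ × 1.1 = 0.03564 m
Layer 2: 1.2 × 2.6×10⁻⁴ × 330 = 0.10296 m
450–1330 m: 2.4×10⁻⁴ × 0.63 × 880 = 0.133056 m
990 × 0.18 × 1.4×10⁻⁴ = 0.024948 m
Δh = 0.03564 + 0.10296 + 0.133056 + 0.024948 = 0.296604 m

297 mm of thermosteric rise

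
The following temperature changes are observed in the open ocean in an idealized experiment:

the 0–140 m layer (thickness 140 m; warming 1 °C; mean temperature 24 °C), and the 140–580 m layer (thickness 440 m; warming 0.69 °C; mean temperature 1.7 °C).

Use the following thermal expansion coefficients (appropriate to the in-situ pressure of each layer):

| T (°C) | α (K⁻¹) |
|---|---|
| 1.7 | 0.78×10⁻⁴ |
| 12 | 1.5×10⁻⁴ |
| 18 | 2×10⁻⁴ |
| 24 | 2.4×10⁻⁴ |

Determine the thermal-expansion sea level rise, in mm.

Layer 1 at 24 °C → α = 2.4×10⁻⁴ K⁻¹
Layer 2 at 1.7 °C → α = 0.78×10⁻⁴ K⁻¹
140 × 1 × 2.4×10⁻⁴ = 0.03360 m
Layer 2: 0.69 × 0.78×10⁻⁴ × 440 = 0.0236808 m
Δh = 0.03360 + 0.0236808 = 0.0572808 m

57.3 mm of thermosteric rise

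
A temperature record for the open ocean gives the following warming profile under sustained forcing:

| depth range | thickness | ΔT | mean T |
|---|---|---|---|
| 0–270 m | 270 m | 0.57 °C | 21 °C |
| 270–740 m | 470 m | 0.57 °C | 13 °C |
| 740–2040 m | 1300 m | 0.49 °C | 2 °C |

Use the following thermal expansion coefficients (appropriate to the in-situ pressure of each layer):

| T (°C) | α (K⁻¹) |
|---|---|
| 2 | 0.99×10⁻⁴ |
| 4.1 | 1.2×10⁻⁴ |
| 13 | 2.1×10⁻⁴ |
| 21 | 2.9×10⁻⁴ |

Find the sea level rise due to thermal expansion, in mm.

Layer 1 at 21 °C → α = 2.9×10⁻⁴ K⁻¹
Layer 2 at 13 °C → α = 2.1×10⁻⁴ K⁻¹
Layer 3 at 2 °C → α = 0.99×10⁻⁴ K⁻¹
Layer 1: 270 × 0.57 × 2.9×10⁻⁴ = 0.044631 m
470 × 0.57 × 2.1×10⁻⁴ = 0.056259 m
740–2040 m: 1300 × 0.99×10⁻⁴ × 0.49 = 0.063063 m
Δh = 0.044631 + 0.056259 + 0.063063 = 0.163953 m ≈ 164 mm

164 mm of thermosteric rise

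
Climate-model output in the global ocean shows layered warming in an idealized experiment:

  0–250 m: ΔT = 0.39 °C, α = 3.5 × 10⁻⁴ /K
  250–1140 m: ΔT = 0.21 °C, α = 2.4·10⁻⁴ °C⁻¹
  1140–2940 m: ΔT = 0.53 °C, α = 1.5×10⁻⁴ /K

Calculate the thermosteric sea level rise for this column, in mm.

0–250 m: 0.39 × 250 × 3.5×10⁻⁴ = 0.034125 m
250–1140 m: 890 × 2.4×10⁻⁴ × 0.21 = 0.044856 m
Layer 3: 0.53 × 1800 × 1.5×10⁻⁴ = 0.14310 m
Δh = 0.034125 + 0.044856 + 0.14310 = 0.222081 m ≈ 222 mm

Δh ≈ 222 mm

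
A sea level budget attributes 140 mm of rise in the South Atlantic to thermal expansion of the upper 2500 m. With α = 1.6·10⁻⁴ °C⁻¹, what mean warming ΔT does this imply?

ΔT = Δh/(αH) = 0.14 / (1.6×10⁻⁴ × 2500) = 0.3500 °C

ΔT ≈ 0.350 °C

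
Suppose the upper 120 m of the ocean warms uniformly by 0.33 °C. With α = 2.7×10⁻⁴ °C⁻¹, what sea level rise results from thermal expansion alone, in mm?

Δh = αΔT·H = 2.7×10⁻⁴ × 0.33 × 120 = 0.010692 m

Δh = 11 mm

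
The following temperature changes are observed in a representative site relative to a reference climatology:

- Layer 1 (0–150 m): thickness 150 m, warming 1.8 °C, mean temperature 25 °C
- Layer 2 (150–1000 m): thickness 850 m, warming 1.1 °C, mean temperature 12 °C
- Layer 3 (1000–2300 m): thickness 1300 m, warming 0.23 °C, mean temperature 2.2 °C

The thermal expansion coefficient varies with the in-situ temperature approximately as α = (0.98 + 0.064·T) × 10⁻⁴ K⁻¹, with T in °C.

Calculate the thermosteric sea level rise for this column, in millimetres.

Layer 1: α = (0.98 + 0.064×25)×10⁻⁴ = 2.58×10⁻⁴ K⁻¹
Layer 2: α = (0.98 + 0.064×12)×10⁻⁴ = 1.748×10⁻⁴ K⁻¹
Layer 3: α = (0.98 + 0.064×2.2)×10⁻⁴ = 1.1208×10⁻⁴ K⁻¹
Layer 1: 150 × 2.58×10⁻⁴ × 1.8 = 0.06966 m
150–1000 m: 850 × 1.748×10⁻⁴ × 1.1 = 0.163438 m
1000–2300 m: 0.23 × 1300 × 1.1208×10⁻⁴ = 0.03351192 m
Δh = 0.06966 + 0.163438 + 0.03351192 = 0.26660992 m

Δh ≈ 270 mm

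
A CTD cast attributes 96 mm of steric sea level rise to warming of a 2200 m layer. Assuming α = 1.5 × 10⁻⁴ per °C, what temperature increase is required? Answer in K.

ΔT = Δh/(αH) = 0.096 / (1.5×10⁻⁴ × 2200) ≈ 0.2909 K

ΔT ≈ 0.291 K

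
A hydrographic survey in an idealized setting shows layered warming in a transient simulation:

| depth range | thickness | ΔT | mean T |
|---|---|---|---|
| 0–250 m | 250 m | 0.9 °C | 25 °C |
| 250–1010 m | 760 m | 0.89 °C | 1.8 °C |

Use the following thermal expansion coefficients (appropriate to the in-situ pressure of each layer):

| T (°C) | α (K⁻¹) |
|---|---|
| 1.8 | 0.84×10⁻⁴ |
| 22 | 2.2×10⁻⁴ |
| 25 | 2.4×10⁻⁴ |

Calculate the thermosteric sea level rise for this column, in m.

Layer 1 at 25 °C → α = 2.4×10⁻⁴ K⁻¹
Layer 2 at 1.8 °C → α = 0.84×10⁻⁴ K⁻¹
2.4×10⁻⁴ × 250 × 0.9 = 0.05400 m
Layer 2: 0.84×10⁻⁴ × 760 × 0.89 = 0.0568176 m
Δh = 0.05400 + 0.0568176 = 0.1108176 m ≈ 0.111 m

Δh ≈ 0.111 m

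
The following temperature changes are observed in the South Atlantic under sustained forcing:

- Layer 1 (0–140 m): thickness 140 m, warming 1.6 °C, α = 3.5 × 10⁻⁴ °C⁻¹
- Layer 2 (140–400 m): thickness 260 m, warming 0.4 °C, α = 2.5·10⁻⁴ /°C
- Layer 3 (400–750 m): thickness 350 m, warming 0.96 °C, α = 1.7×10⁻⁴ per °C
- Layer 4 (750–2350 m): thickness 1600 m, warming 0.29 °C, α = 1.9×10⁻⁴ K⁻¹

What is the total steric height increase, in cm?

Δh ≈ 25.0 cm

0–140 m: 1.6 × 140 × 3.5×10⁻⁴ = 0.07840 m
2.5×10⁻⁴ × 0.4 × 260 = 0.02600 m
1.7×10⁻⁴ × 0.96 × 350 = 0.05712 m
1600 × 1.9×10⁻⁴ × 0.29 = 0.08816 m
Δh = 0.07840 + 0.02600 + 0.05712 + 0.08816 = 0.24968 m ≈ 25.0 cm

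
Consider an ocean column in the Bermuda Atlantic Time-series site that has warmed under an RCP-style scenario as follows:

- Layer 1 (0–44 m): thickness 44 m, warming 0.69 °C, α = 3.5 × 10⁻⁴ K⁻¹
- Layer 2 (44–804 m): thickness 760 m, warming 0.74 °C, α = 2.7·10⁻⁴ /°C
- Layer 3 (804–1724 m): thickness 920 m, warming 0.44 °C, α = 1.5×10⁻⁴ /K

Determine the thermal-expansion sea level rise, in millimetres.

0–44 m: 3.5×10⁻⁴ × 44 × 0.69 = 0.010626 m
2.7×10⁻⁴ × 760 × 0.74 = 0.151848 m
920 × 0.44 × 1.5×10⁻⁴ = 0.06072 m
Δh = 0.010626 + 0.151848 + 0.06072 = 0.223194 m ≈ 223 mm

223 mm of thermosteric rise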